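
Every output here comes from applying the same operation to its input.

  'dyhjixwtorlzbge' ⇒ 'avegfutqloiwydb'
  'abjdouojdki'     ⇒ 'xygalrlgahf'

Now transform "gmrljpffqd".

djoigmccna

The rule is to shift every letter 3 places backward in the alphabet (wrapping around).
For "gmrljpffqd" the result is "djoigmccna".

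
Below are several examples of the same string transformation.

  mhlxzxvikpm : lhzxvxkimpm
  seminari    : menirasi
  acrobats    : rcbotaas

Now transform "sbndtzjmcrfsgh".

Looking at the pairs, the operation is to move the first character to the end, then swap each adjacent pair of characters (1↔2, 3↔4, ...).
Working it through for "sbndtzjmcrfsgh": intermediate "bndtzjmcrfsghs", final "nbtdjzcmfrgssh".

nbtdjzcmfrgssh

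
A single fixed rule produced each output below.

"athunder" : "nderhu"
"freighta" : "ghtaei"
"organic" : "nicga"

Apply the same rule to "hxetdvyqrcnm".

dvyqrcnmet

The pattern: delete the first 2 characters, then move the first 2 characters to the end (rotate left by 2).
"hxetdvyqrcnm" → "etdvyqrcnm" → "dvyqrcnmet".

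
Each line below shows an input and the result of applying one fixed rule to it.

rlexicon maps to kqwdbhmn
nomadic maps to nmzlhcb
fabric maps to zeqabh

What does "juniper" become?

tihmdoq

Looking at the pairs, the operation is to swap each adjacent pair of characters (1↔2, 3↔4, ...), then shift every letter 1 place backward in the alphabet (wrapping around).
For "juniper", step one produces "ujinepr"; step two turns that into "tihmdoq".
(Check on "rlexicon": → "lrxecino" → "kqwdbhmn" ✓)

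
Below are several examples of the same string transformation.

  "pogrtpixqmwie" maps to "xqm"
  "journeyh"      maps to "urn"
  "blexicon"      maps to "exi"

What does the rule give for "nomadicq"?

mad

In each case the input is transformed by: move the last 3 characters to the front (rotate right by 3), then keep only the last 3 characters.
"nomadicq" → "icqnomad" → "mad".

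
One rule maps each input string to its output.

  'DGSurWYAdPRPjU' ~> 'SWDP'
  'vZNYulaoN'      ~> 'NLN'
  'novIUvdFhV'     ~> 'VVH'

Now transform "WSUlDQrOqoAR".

Looking at the pairs, the operation is to keep one character in every 3, starting at position 3 (positions 3rd, 6th, 9th, ...), then convert every letter to uppercase.
Starting from "WSUlDQrOqoAR": after the first operation, "UQqR"; after the second, "UQQR".

UQQR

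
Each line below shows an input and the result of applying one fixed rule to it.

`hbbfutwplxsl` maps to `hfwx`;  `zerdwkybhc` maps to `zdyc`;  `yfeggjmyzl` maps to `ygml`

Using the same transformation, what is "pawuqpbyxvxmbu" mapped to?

The transformation: keep one character in every 3, starting at position 1 (positions 1st, 4th, 7th, ...).
Doing the same to "pawuqpbyxvxmbu": "pubvb".

pubvb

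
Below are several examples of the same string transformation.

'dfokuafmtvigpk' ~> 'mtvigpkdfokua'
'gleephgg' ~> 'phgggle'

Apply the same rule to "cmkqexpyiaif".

Each output is the input with this applied: swap the front and back halves of the string, then delete the last character.
On "cmkqexpyiaif": the first step gives "pyiaifcmkqex", and the second then gives "pyiaifcmkqe".
(Check on "dfokuafmtvigpk": → "mtvigpkdfokuaf" → "mtvigpkdfokua" ✓)

pyiaifcmkqe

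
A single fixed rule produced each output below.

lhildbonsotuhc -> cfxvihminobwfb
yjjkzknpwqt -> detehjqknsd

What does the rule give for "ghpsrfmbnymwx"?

The pattern: move the first 2 characters to the end (rotate left by 2), then shift every letter 6 places backward in the alphabet (wrapping around).
Starting from "ghpsrfmbnymwx": after the first operation, "psrfmbnymwxgh"; after the second, "jmlzgvhsgqrab".

jmlzgvhsgqrab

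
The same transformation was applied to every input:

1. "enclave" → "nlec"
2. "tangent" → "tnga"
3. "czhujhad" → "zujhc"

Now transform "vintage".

vtni

The transformation: delete the last 3 characters, then sort the characters into reverse alphabetical order.
Working it through for "vintage": intermediate "vint", final "vtni".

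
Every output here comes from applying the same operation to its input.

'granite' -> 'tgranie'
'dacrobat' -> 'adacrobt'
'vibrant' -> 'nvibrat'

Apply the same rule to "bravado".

The transformation: move the last character to the front, then swap the first and last characters.
So "bravado" becomes "dbravao".

dbravao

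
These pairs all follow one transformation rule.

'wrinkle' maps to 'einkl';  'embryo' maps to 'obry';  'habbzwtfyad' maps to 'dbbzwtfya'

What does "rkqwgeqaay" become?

yqwgeqaa

The rule is to delete the first 2 characters, then move the last character to the front.
For "rkqwgeqaay", step one produces "qwgeqaay"; step two turns that into "yqwgeqaa".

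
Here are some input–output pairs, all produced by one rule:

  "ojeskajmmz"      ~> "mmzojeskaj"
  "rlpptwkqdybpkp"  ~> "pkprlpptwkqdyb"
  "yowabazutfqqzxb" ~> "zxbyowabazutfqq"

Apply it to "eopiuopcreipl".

The rule is to move the last 3 characters to the front (rotate right by 3).
So "eopiuopcreipl" becomes "ipleopiuopcre".

ipleopiuopcre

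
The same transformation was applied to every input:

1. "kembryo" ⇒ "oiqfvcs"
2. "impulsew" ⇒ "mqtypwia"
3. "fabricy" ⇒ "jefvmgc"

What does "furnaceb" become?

jyvregif

The transformation: shift every letter 4 places forward in the alphabet (wrapping around).
So "furnaceb" becomes "jyvregif".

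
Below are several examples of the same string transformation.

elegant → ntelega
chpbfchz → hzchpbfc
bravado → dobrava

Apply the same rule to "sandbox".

The pattern: move the last 2 characters to the front (rotate right by 2).
"sandbox" → "oxsandb".

oxsandb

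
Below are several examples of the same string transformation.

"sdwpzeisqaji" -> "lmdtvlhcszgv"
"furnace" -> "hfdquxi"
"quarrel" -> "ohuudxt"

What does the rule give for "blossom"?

prvvroe

The rule is to shift every letter 3 places forward in the alphabet (wrapping around), then reverse the string.
Starting from "blossom": after the first operation, "eorvvrp"; after the second, "prvvroe".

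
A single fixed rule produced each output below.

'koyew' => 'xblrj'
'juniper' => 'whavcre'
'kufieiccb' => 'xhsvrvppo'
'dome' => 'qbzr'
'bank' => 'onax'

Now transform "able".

The rule is to shift every letter 13 places forward in the alphabet (wrapping around) — i.e. ROT13.
On "able" that produces "noyr".

noyr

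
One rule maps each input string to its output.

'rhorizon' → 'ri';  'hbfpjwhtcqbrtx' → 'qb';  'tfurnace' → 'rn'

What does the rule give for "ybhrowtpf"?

Rule — move the last 3 characters to the front (rotate right by 3), then keep only the last 2 characters.
Starting from "ybhrowtpf": after the first operation, "tpfybhrow"; after the second, "ow".

ow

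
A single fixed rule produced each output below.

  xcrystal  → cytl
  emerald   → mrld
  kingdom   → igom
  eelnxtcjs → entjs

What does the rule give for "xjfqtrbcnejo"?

Looking at the pairs, the operation is to swap each adjacent pair of characters (1↔2, 3↔4, ...), then keep every other character starting from the first (positions 1st, 3rd, 5th, ...).
For "xjfqtrbcnejo", step one produces "jxqfrtcbenoj"; step two turns that into "jqrceo".

jqrceo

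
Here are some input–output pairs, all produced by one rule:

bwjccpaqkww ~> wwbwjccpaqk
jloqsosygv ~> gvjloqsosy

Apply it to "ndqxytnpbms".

In each case the input is transformed by: move the last 2 characters to the front (rotate right by 2).
On "ndqxytnpbms" that produces "msndqxytnpb".

msndqxytnpb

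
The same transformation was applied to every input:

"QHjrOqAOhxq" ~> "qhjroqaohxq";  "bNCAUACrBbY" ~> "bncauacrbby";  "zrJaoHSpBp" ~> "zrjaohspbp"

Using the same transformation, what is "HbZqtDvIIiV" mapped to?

hbzqtdviiiv

The transformation: convert every letter to lowercase.
For "HbZqtDvIIiV" the result is "hbzqtdviiiv".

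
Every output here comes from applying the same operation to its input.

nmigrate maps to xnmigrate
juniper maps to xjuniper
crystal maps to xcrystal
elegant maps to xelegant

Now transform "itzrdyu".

Looking at the pairs, the operation is to prepend "x".
On "itzrdyu" that produces "xitzrdyu".

xitzrdyu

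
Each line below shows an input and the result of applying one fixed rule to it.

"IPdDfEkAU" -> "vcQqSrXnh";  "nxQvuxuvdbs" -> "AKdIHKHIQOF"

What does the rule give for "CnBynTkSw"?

pAoLAgXfJ

Looking at the pairs, the operation is to shift every letter 13 places forward in the alphabet (wrapping around) — i.e. ROT13, then flip the case of every letter.
So "CnBynTkSw" becomes "pAoLAgXfJ".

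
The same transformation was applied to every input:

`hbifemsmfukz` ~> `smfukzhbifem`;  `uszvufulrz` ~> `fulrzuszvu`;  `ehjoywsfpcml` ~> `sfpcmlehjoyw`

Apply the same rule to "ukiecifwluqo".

fwluqoukieci

The transformation: swap the front and back halves of the string.
"ukiecifwluqo" → "fwluqoukieci".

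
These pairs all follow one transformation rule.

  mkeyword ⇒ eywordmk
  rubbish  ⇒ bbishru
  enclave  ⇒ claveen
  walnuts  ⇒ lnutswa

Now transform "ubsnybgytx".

Looking at the pairs, the operation is to move the first 2 characters to the end (rotate left by 2).
"ubsnybgytx" → "snybgytxub".

snybgytxub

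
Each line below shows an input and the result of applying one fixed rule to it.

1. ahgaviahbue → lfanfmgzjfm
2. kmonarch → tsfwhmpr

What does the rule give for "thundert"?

Rule — shift every letter 5 places forward in the alphabet (wrapping around), then move the first 2 characters to the end (rotate left by 2).
For "thundert", step one produces "ymzsijwy"; step two turns that into "zsijwyym".
(Check on "ahgaviahbue": → "fmlfanfmgzj" → "lfanfmgzjfm" ✓)

zsijwyym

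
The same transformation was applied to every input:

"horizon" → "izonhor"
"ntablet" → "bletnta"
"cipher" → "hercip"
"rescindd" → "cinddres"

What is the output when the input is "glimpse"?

mpsegli

The transformation: move the first 3 characters to the end (rotate left by 3).
"glimpse" → "mpsegli".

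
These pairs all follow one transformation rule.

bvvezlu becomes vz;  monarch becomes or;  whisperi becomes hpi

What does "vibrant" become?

The rule is to keep one character in every 3, starting at position 2 (positions 2nd, 5th, 8th, ...).
So "vibrant" becomes "ia".

ia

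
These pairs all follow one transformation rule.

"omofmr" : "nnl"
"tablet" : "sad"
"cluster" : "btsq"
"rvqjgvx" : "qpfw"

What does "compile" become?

The rule is to keep every other character starting from the first (positions 1st, 3rd, 5th, ...), then shift every letter 1 place backward in the alphabet (wrapping around).
Working it through for "compile": intermediate "cmie", final "blhd".

blhd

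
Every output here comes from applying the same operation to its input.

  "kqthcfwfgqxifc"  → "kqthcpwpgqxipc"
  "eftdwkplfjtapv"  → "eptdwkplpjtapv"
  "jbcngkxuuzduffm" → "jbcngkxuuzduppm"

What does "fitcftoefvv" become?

The transformation: replace every "f" with "p".
Doing the same to "fitcftoefvv": "pitcptoepvv".

pitcptoepvv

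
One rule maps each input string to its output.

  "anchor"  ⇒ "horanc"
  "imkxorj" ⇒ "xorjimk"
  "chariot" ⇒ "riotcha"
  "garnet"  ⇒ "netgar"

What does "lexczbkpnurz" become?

The pattern: move the first 3 characters to the end (rotate left by 3).
So "lexczbkpnurz" becomes "czbkpnurzlex".

czbkpnurzlex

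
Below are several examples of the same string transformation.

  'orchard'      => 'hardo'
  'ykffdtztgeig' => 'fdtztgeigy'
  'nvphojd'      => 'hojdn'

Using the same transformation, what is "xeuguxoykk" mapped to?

In each case the input is transformed by: move the first character to the end, then delete the first 2 characters.
Working it through for "xeuguxoykk": intermediate "euguxoykkx", final "guxoykkx".

guxoykkx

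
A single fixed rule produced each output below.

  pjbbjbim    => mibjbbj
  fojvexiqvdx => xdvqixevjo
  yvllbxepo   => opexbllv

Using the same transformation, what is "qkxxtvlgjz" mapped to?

The rule is to reverse the string, then delete the last character.
For "qkxxtvlgjz", step one produces "zjglvtxxkq"; step two turns that into "zjglvtxxk".

zjglvtxxk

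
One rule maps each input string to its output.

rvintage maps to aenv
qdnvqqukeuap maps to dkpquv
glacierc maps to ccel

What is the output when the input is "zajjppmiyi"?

The pattern: keep every other character starting from the second (positions 2nd, 4th, 6th, ...), then sort the characters into alphabetical order.
Working it through for "zajjppmiyi": intermediate "ajpii", final "aiijp".
(Check on "rvintage": → "vnae" → "aenv" ✓)

aiijp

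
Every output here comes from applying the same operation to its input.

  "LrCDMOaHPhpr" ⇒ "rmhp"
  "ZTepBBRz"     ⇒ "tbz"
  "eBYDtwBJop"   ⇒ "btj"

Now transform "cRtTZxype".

rzp

Each output is the input with this applied: keep one character in every 3, starting at position 2 (positions 2nd, 5th, 8th, ...), then convert every letter to lowercase.
Working it through for "cRtTZxype": intermediate "RZp", final "rzp".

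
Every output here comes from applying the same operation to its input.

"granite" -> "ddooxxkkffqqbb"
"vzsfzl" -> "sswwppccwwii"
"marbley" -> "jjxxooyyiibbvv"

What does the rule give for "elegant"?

In each case the input is transformed by: shift every letter 3 places backward in the alphabet (wrapping around), then double every character.
Applying both steps to "elegant": "bibdxkq", then "bbiibbddxxkkqq".
(Check on "granite": → "doxkfqb" → "ddooxxkkffqqbb" ✓)

bbiibbddxxkkqq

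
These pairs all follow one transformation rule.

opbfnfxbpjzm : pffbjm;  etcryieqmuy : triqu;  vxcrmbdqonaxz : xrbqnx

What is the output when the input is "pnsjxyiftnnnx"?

The rule is to keep every other character starting from the second (positions 2nd, 4th, 6th, ...).
Doing the same to "pnsjxyiftnnnx": "njyfnn".

njyfnn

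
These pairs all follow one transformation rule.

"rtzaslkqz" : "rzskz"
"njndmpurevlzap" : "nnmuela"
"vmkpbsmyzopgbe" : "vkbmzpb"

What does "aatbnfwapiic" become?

The rule is to keep every other character starting from the first (positions 1st, 3rd, 5th, ...).
So "aatbnfwapiic" becomes "atnwpi".

atnwpi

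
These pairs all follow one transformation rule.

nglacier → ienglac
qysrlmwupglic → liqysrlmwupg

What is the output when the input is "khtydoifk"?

ifkhtydo

In each case the input is transformed by: delete the last character, then move the last 2 characters to the front (rotate right by 2).
For "khtydoifk", step one produces "khtydoif"; step two turns that into "ifkhtydo".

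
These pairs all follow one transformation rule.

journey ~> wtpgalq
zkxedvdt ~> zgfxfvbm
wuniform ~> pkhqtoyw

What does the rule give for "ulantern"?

Rule — move the first 2 characters to the end (rotate left by 2), then shift every letter 2 places forward in the alphabet (wrapping around).
Starting from "ulantern": after the first operation, "anternul"; after the second, "cpvgtpwn".
(Check on "zkxedvdt": → "xedvdtzk" → "zgfxfvbm" ✓)

cpvgtpwn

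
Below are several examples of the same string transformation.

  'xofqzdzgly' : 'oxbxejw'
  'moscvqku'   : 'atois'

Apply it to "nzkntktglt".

lrirejr

Each output is the input with this applied: delete the first 3 characters, then shift every letter 2 places backward in the alphabet (wrapping around).
"nzkntktglt" → "ntktglt" → "lrirejr".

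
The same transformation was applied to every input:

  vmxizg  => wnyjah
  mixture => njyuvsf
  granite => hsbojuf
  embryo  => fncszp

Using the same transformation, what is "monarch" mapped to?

The transformation: shift every letter 1 place forward in the alphabet (wrapping around).
Applying that to "monarch" gives "npobsdi".

npobsdi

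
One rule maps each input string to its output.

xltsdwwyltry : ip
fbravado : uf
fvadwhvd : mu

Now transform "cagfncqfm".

wd

The transformation: shift every letter 9 places backward in the alphabet (wrapping around), then keep only the last 2 characters.
Starting from "cagfncqfm": after the first operation, "trxwethwd"; after the second, "wd".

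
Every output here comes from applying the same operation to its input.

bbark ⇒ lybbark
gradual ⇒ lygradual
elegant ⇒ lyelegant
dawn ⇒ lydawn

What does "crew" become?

lycrew

What's happening: prepend "ly".
Doing the same to "crew": "lycrew".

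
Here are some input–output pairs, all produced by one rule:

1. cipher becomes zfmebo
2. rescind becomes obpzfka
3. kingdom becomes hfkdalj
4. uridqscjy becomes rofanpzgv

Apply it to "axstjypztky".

Each output is the input with this applied: shift every letter 3 places backward in the alphabet (wrapping around).
"axstjypztky" → "xupqgvmwqhv".

xupqgvmwqhv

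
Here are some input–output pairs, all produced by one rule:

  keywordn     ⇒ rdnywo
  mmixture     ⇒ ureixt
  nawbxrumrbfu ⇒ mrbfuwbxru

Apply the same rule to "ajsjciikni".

iknisjci

Each output is the input with this applied: delete the first 2 characters, then swap the front and back halves of the string.
Applying both steps to "ajsjciikni": "sjciikni", then "iknisjci".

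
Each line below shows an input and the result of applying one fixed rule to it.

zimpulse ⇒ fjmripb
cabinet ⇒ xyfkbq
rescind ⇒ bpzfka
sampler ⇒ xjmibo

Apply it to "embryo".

jyovl

Looking at the pairs, the operation is to delete the first character, then shift every letter 3 places backward in the alphabet (wrapping around).
Working it through for "embryo": intermediate "mbryo", final "jyovl".
(Check on "zimpulse": → "impulse" → "fjmripb" ✓)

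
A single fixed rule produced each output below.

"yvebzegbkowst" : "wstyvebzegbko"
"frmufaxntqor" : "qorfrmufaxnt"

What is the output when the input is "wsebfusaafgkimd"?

Each output is the input with this applied: move the last 3 characters to the front (rotate right by 3).
"wsebfusaafgkimd" → "imdwsebfusaafgk".

imdwsebfusaafgk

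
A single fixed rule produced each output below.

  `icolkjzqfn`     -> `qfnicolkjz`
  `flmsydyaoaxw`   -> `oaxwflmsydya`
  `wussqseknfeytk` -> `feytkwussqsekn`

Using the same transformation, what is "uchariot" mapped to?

Looking at the pairs, the operation is to swap the front and back halves of the string, then move the first 2 characters to the end (rotate left by 2).
Applying both steps to "uchariot": "riotucha", then "otuchari".
(Check on "flmsydyaoaxw": → "yaoaxwflmsyd" → "oaxwflmsydya" ✓)

otuchari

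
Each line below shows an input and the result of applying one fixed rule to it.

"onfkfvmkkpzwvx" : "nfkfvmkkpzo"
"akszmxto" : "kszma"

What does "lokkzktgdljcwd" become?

The transformation: delete the last 3 characters, then move the first character to the end.
Applying both steps to "lokkzktgdljcwd": "lokkzktgdlj", then "okkzktgdljl".

okkzktgdljl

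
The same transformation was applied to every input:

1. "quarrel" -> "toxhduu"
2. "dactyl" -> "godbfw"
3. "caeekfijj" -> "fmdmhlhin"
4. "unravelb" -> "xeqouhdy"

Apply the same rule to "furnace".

What's happening: take characters alternately from the front and the back (1st, last, 2nd, 2nd-last, ...), then shift every letter 3 places forward in the alphabet (wrapping around).
Starting from "furnace": after the first operation, "feucran"; after the second, "ihxfudq".

ihxfudq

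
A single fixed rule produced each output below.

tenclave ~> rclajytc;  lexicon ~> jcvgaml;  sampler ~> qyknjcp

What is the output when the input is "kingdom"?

The pattern: shift every letter 2 places backward in the alphabet (wrapping around).
On "kingdom" that produces "iglebmk".

iglebmk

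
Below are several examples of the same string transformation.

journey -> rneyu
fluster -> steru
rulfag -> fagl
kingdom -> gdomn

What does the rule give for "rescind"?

cinds

The transformation: delete the first 2 characters, then move the first character to the end.
Doing the same to "rescind": "cinds".
(Check on "kingdom": → "ngdom" → "gdomn" ✓)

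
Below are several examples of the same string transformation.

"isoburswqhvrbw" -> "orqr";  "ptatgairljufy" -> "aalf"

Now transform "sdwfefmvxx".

In each case the input is transformed by: keep one character in every 3, starting at position 3 (positions 3rd, 6th, 9th, ...).
"sdwfefmvxx" → "wfx".

wfx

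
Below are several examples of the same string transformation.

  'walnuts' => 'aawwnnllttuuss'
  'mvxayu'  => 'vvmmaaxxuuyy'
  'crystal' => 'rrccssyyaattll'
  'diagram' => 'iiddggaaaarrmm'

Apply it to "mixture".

In each case the input is transformed by: swap each adjacent pair of characters (1↔2, 3↔4, ...), then double every character.
For "mixture", step one produces "imtxrue"; step two turns that into "iimmttxxrruuee".
(Check on "diagram": → "idgaarm" → "iiddggaaaarrmm" ✓)

iimmttxxrruuee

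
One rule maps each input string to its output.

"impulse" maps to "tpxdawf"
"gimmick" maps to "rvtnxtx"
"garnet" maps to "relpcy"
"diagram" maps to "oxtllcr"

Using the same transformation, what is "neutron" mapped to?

Looking at the pairs, the operation is to take characters alternately from the front and the back (1st, last, 2nd, 2nd-last, ...), then shift every letter 11 places forward in the alphabet (wrapping around).
On "neutron": the first step gives "nneourt", and the second then gives "yypzfce".
(Check on "garnet": → "gtaern" → "relpcy" ✓)

yypzfce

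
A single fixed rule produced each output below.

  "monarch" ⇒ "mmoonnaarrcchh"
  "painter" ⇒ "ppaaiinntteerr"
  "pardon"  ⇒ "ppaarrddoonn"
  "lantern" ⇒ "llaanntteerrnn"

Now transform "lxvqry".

llxxvvqqrryy

Looking at the pairs, the operation is to double every character.
Applying that to "lxvqry" gives "llxxvvqqrryy".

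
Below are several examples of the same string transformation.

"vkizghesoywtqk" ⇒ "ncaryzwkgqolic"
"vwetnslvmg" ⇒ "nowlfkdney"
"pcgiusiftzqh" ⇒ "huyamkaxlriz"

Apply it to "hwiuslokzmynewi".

zoamkdgcreqfwoa

Rule — shift every letter 8 places backward in the alphabet (wrapping around).
"hwiuslokzmynewi" → "zoamkdgcreqfwoa".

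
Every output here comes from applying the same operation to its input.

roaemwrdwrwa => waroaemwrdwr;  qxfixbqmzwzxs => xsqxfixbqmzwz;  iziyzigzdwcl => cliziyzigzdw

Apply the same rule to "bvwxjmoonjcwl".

wlbvwxjmoonjc

In each case the input is transformed by: move the last 2 characters to the front (rotate right by 2).
"bvwxjmoonjcwl" → "wlbvwxjmoonjc".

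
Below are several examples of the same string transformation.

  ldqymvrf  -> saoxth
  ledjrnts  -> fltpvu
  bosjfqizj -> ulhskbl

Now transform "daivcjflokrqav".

kxelhnqmtscx

The transformation: delete the first 2 characters, then shift every letter 2 places forward in the alphabet (wrapping around).
"daivcjflokrqav" → "ivcjflokrqav" → "kxelhnqmtscx".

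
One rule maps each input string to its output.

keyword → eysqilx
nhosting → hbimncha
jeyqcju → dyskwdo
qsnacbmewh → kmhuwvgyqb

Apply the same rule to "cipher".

What's happening: shift every letter 6 places backward in the alphabet (wrapping around).
So "cipher" becomes "wcjbyl".

wcjbyl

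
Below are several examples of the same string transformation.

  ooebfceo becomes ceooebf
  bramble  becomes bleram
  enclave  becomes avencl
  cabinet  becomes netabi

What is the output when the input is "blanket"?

ketlan

In each case the input is transformed by: delete the first character, then move the last 3 characters to the front (rotate right by 3).
"blanket" → "lanket" → "ketlan".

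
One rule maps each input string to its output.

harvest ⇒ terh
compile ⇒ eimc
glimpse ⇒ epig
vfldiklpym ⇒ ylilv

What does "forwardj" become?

The rule is to keep every other character starting from the first (positions 1st, 3rd, 5th, ...), then reverse the string.
For "forwardj", step one produces "frad"; step two turns that into "darf".

darf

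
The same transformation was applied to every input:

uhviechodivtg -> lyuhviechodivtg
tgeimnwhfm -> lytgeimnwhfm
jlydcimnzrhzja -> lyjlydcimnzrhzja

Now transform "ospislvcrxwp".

Looking at the pairs, the operation is to prepend "ly".
Applying that to "ospislvcrxwp" gives "lyospislvcrxwp".

lyospislvcrxwp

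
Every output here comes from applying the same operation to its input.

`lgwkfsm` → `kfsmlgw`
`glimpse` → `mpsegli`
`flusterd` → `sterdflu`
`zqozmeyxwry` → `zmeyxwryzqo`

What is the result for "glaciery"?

Rule — move the first 3 characters to the end (rotate left by 3).
For "glaciery" the result is "cierygla".

cierygla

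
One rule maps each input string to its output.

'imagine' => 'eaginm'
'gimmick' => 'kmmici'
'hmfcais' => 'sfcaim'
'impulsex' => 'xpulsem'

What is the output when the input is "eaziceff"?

fzicefa

What's happening: delete the first character, then swap the first and last characters.
For "eaziceff" the result is "fzicefa".
(Check on "impulsex": → "mpulsex" → "xpulsem" ✓)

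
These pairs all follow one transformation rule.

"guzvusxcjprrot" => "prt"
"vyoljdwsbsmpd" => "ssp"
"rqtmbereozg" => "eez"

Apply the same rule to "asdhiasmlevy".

The pattern: keep every other character starting from the second (positions 2nd, 4th, 6th, ...), then keep only the last 3 characters.
On "asdhiasmlevy": the first step gives "shamey", and the second then gives "mey".

mey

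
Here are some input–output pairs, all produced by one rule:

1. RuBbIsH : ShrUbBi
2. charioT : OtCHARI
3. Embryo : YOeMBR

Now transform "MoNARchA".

Looking at the pairs, the operation is to flip the case of every letter, then move the last 2 characters to the front (rotate right by 2).
So "MoNARchA" becomes "HamOnarC".
(Check on "RuBbIsH": → "rUbBiSh" → "ShrUbBi" ✓)

HamOnarC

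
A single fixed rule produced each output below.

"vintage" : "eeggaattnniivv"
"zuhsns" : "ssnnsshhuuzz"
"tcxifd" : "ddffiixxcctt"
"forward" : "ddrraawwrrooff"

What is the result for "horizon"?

nnoozziirroohh

In each case the input is transformed by: double every character, then reverse the string.
"horizon" → "nnoozziirroohh".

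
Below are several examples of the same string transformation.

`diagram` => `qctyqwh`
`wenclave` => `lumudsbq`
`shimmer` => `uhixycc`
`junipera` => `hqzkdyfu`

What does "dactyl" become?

obtqsj

The transformation: shift every letter 10 places backward in the alphabet (wrapping around), then move the last 2 characters to the front (rotate right by 2).
Applying both steps to "dactyl": "tqsjob", then "obtqsj".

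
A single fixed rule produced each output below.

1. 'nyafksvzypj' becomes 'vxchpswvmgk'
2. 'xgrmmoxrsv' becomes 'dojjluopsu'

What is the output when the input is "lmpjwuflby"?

jmgtrciyvi

What's happening: move the first character to the end, then shift every letter 3 places backward in the alphabet (wrapping around).
On "lmpjwuflby": the first step gives "mpjwuflbyl", and the second then gives "jmgtrciyvi".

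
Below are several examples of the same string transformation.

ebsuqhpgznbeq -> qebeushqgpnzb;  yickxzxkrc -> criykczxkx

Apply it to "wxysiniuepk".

What's happening: move the last 2 characters to the front (rotate right by 2), then swap each adjacent pair of characters (1↔2, 3↔4, ...).
Working it through for "wxysiniuepk": intermediate "pkwxysiniue", final "kpxwsyniuie".
(Check on "ebsuqhpgznbeq": → "eqebsuqhpgznb" → "qebeushqgpnzb" ✓)

kpxwsyniuie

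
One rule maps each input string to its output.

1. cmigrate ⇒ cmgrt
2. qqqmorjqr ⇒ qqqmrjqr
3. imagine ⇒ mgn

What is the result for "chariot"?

chrt

The pattern: remove every vowel.
Doing the same to "chariot": "chrt".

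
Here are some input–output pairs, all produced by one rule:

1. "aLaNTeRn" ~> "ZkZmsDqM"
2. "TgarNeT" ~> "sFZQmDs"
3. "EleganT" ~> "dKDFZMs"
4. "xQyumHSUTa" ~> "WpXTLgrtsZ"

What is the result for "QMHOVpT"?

plgnuOs

The pattern: shift every letter 1 place backward in the alphabet (wrapping around), then flip the case of every letter.
For "QMHOVpT", step one produces "PLGNUoS"; step two turns that into "plgnuOs".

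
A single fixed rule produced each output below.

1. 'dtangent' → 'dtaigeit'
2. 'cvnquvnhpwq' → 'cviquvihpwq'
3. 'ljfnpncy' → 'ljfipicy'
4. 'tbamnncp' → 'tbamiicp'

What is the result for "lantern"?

Each output is the input with this applied: replace every "n" with "i".
Applying that to "lantern" gives "laiteri".

laiteri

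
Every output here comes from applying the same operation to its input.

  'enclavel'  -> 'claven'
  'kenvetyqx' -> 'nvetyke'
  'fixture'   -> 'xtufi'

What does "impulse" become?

Rule — delete the last 2 characters, then move the first 2 characters to the end (rotate left by 2).
"impulse" → "impul" → "pulim".

pulim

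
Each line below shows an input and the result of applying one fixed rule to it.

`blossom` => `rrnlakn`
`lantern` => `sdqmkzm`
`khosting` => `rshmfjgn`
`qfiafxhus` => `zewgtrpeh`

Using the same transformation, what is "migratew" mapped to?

qzsdvlhf

Rule — shift every letter 1 place backward in the alphabet (wrapping around), then move the first 3 characters to the end (rotate left by 3).
"migratew" → "lhfqzsdv" → "qzsdvlhf".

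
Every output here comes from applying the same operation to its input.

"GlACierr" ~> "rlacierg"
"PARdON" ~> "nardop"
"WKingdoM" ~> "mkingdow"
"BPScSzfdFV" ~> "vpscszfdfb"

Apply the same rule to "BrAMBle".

eramblb

Each output is the input with this applied: swap the first and last characters, then convert every letter to lowercase.
Working it through for "BrAMBle": intermediate "erAMBlB", final "eramblb".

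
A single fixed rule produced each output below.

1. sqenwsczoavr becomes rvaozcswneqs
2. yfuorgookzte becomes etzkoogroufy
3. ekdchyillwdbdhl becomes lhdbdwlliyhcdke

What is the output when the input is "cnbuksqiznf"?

In each case the input is transformed by: reverse the string.
So "cnbuksqiznf" becomes "fnziqskubnc".

fnziqskubnc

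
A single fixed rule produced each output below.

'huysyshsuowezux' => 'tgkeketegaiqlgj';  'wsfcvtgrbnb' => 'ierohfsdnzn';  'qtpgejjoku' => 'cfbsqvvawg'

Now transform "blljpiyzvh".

What's happening: shift every letter 12 places forward in the alphabet (wrapping around).
"blljpiyzvh" → "nxxvbuklht".

nxxvbuklht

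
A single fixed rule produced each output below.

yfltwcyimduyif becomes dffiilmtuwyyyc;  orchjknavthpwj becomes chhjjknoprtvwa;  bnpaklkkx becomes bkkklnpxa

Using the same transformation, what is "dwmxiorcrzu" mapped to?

In each case the input is transformed by: sort the characters into alphabetical order, then move the first character to the end.
Starting from "dwmxiorcrzu": after the first operation, "cdimorruwxz"; after the second, "dimorruwxzc".

dimorruwxzc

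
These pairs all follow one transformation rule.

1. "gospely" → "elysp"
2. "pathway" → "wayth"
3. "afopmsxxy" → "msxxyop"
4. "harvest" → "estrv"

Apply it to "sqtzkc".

The rule is to delete the first 2 characters, then move the first 2 characters to the end (rotate left by 2).
For "sqtzkc", step one produces "tzkc"; step two turns that into "kctz".

kctz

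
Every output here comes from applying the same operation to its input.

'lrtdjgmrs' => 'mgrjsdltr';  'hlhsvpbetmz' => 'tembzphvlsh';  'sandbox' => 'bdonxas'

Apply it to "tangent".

The pattern: move the last 3 characters to the front (rotate right by 3), then take characters alternately from the front and the back (1st, last, 2nd, 2nd-last, ...).
"tangent" → "enttang" → "egnntat".

egnntat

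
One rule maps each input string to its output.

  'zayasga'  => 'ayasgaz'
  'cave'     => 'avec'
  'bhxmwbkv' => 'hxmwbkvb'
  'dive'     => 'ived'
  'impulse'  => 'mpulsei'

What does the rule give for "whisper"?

In each case the input is transformed by: move the first character to the end.
"whisper" → "hisperw".

hisperw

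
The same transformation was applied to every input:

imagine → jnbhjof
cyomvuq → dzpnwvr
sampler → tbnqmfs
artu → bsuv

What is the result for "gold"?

Rule — shift every letter 1 place forward in the alphabet (wrapping around).
So "gold" becomes "hpme".

hpme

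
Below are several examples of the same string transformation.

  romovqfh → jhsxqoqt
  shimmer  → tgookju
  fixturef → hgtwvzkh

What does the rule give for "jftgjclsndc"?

efpunelivhl

The rule is to reverse the string, then shift every letter 2 places forward in the alphabet (wrapping around).
Working it through for "jftgjclsndc": intermediate "cdnslcjgtfj", final "efpunelivhl".
(Check on "romovqfh": → "hfqvomor" → "jhsxqoqt" ✓)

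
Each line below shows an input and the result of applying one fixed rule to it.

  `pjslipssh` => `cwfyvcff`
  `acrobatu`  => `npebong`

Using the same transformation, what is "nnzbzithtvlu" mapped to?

Each output is the input with this applied: shift every letter 13 places forward in the alphabet (wrapping around) — i.e. ROT13, then delete the last character.
On "nnzbzithtvlu": the first step gives "aamomvgugiyh", and the second then gives "aamomvgugiy".

aamomvgugiy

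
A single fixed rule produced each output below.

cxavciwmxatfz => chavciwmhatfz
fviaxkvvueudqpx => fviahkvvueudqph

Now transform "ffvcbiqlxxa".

ffvcbiqlhha

The transformation: replace every "x" with "h".
"ffvcbiqlxxa" → "ffvcbiqlhha".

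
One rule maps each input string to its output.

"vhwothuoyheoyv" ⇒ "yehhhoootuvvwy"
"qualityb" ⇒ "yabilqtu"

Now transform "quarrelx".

The pattern: sort the characters into alphabetical order, then move the last character to the front.
"quarrelx" → "aelqrrux" → "xaelqrru".

xaelqrru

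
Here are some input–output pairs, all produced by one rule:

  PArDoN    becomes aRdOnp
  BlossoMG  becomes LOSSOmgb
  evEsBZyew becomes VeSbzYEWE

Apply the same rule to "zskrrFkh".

Looking at the pairs, the operation is to flip the case of every letter, then move the first character to the end.
On "zskrrFkh": the first step gives "ZSKRRfKH", and the second then gives "SKRRfKHZ".
(Check on "evEsBZyew": → "EVeSbzYEW" → "VeSbzYEWE" ✓)

SKRRfKHZ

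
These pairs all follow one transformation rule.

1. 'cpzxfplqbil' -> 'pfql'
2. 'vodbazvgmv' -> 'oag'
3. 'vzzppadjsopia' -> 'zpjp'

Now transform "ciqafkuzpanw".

ifzn

Each output is the input with this applied: keep one character in every 3, starting at position 2 (positions 2nd, 5th, 8th, ...).
So "ciqafkuzpanw" becomes "ifzn".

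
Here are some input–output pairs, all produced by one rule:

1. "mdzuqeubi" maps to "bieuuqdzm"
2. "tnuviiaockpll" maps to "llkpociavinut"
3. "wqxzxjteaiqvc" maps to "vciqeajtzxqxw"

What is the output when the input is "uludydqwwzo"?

zowwdqdyluu

The rule is to reverse the string, then swap each adjacent pair of characters (1↔2, 3↔4, ...).
"uludydqwwzo" → "ozwwqdydulu" → "zowwdqdyluu".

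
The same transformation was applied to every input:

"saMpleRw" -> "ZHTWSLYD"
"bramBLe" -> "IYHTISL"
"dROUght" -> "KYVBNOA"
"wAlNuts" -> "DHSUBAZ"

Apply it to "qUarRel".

Each output is the input with this applied: shift every letter 7 places forward in the alphabet (wrapping around), then convert every letter to uppercase.
Starting from "qUarRel": after the first operation, "xBhyYls"; after the second, "XBHYYLS".

XBHYYLS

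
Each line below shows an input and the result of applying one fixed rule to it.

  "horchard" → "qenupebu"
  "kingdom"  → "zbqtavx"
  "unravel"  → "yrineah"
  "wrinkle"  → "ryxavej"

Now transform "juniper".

ercvahw

The pattern: reverse the string, then shift every letter 13 places forward in the alphabet (wrapping around) — i.e. ROT13.
"juniper" → "repinuj" → "ercvahw".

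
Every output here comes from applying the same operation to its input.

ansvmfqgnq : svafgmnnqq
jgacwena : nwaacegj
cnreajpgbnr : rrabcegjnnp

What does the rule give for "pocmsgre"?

rscegmop

The pattern: sort the characters into alphabetical order, then move the last 2 characters to the front (rotate right by 2).
Applying both steps to "pocmsgre": "cegmoprs", then "rscegmop".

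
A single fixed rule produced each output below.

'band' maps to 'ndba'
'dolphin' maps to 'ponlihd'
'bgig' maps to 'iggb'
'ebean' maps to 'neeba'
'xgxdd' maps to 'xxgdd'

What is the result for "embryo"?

yromeb

Looking at the pairs, the operation is to sort the characters into reverse alphabetical order.
On "embryo" that produces "yromeb".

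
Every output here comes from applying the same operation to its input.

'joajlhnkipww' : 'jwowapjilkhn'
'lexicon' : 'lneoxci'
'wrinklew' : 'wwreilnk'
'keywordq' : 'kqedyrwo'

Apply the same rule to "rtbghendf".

rftdbngeh

Each output is the input with this applied: take characters alternately from the front and the back (1st, last, 2nd, 2nd-last, ...).
Applying that to "rtbghendf" gives "rftdbngeh".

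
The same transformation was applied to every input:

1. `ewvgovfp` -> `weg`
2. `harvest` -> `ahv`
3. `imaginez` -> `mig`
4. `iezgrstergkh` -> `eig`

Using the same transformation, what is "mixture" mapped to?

The transformation: swap each adjacent pair of characters (1↔2, 3↔4, ...), then keep only the first 3 characters.
For "mixture" the result is "imt".

imt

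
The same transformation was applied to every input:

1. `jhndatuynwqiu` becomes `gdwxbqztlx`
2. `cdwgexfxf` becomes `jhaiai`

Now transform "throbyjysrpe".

rebmbvush

The transformation: delete the first 3 characters, then shift every letter 3 places forward in the alphabet (wrapping around).
On "throbyjysrpe": the first step gives "obyjysrpe", and the second then gives "rebmbvush".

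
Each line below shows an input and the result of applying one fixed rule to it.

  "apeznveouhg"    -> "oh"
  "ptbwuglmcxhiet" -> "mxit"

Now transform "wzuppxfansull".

What's happening: keep every other character starting from the second (positions 2nd, 4th, 6th, ...), then delete the first 3 characters.
Working it through for "wzuppxfansull": intermediate "zpxasl", final "asl".

asl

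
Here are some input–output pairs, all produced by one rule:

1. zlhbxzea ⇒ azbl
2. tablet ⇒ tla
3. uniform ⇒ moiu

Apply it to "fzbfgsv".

The rule is to reverse the string, then keep every other character starting from the first (positions 1st, 3rd, 5th, ...).
Applying that to "fzbfgsv" gives "vgbf".

vgbf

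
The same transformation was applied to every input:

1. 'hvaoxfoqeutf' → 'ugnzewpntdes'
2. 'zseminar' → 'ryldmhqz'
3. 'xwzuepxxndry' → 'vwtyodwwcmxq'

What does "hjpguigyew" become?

igfohtxfvd

The rule is to shift every letter 1 place backward in the alphabet (wrapping around), then swap each adjacent pair of characters (1↔2, 3↔4, ...).
Applying both steps to "hjpguigyew": "giofthfxdv", then "igfohtxfvd".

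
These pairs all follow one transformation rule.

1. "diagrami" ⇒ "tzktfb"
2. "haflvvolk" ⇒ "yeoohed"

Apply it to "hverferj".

xkyxkc

Rule — shift every letter 7 places backward in the alphabet (wrapping around), then delete the first 2 characters.
Doing the same to "hverferj": "xkyxkc".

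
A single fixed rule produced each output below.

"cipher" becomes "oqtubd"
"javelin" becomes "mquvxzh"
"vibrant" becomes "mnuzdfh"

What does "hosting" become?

stuzaef

The transformation: sort the characters into alphabetical order, then shift every letter 12 places forward in the alphabet (wrapping around).
On "hosting": the first step gives "ghinost", and the second then gives "stuzaef".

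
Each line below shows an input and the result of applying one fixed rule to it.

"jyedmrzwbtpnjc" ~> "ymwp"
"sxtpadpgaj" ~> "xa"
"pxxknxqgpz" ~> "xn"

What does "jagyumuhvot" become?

The pattern: delete the last 3 characters, then keep one character in every 3, starting at position 2 (positions 2nd, 5th, 8th, ...).
Applying both steps to "jagyumuhvot": "jagyumuh", then "auh".

auh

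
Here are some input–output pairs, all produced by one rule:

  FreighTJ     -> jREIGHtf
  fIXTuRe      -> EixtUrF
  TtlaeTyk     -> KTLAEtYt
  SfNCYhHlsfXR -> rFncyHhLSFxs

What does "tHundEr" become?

What's happening: swap the first and last characters, then flip the case of every letter.
Starting from "tHundEr": after the first operation, "rHundEt"; after the second, "RhUNDeT".
(Check on "FreighTJ": → "JreighTF" → "jREIGHtf" ✓)

RhUNDeT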